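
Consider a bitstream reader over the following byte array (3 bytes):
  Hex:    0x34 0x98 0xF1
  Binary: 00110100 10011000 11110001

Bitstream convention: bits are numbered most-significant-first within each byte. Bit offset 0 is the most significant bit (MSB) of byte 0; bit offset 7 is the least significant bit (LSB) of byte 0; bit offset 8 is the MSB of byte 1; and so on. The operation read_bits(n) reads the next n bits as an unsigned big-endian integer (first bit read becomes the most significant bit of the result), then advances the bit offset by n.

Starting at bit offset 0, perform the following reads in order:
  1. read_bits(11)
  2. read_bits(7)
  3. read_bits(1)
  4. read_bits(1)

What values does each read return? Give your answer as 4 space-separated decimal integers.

Answer: 420 99 1 1

Derivation:
Read 1: bits[0:11] width=11 -> value=420 (bin 00110100100); offset now 11 = byte 1 bit 3; 13 bits remain
Read 2: bits[11:18] width=7 -> value=99 (bin 1100011); offset now 18 = byte 2 bit 2; 6 bits remain
Read 3: bits[18:19] width=1 -> value=1 (bin 1); offset now 19 = byte 2 bit 3; 5 bits remain
Read 4: bits[19:20] width=1 -> value=1 (bin 1); offset now 20 = byte 2 bit 4; 4 bits remain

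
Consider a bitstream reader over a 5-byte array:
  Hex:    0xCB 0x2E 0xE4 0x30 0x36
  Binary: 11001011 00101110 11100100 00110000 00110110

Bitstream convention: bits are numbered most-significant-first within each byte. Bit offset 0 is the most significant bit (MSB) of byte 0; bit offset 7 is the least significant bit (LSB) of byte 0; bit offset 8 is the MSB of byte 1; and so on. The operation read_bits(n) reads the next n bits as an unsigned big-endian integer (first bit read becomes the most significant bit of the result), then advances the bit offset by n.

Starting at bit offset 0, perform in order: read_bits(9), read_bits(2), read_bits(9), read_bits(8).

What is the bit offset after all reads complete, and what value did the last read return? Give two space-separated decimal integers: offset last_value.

Read 1: bits[0:9] width=9 -> value=406 (bin 110010110); offset now 9 = byte 1 bit 1; 31 bits remain
Read 2: bits[9:11] width=2 -> value=1 (bin 01); offset now 11 = byte 1 bit 3; 29 bits remain
Read 3: bits[11:20] width=9 -> value=238 (bin 011101110); offset now 20 = byte 2 bit 4; 20 bits remain
Read 4: bits[20:28] width=8 -> value=67 (bin 01000011); offset now 28 = byte 3 bit 4; 12 bits remain

Answer: 28 67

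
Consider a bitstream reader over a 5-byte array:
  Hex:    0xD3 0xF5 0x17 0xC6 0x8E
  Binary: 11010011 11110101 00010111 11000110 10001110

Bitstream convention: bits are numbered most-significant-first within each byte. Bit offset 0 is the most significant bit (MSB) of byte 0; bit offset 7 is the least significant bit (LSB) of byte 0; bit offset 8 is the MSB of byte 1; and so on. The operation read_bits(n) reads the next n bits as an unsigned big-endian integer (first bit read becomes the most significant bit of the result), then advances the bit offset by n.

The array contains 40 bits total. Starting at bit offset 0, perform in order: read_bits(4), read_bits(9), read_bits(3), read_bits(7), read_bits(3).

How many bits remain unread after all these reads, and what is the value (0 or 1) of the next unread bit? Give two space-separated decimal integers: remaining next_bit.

Read 1: bits[0:4] width=4 -> value=13 (bin 1101); offset now 4 = byte 0 bit 4; 36 bits remain
Read 2: bits[4:13] width=9 -> value=126 (bin 001111110); offset now 13 = byte 1 bit 5; 27 bits remain
Read 3: bits[13:16] width=3 -> value=5 (bin 101); offset now 16 = byte 2 bit 0; 24 bits remain
Read 4: bits[16:23] width=7 -> value=11 (bin 0001011); offset now 23 = byte 2 bit 7; 17 bits remain
Read 5: bits[23:26] width=3 -> value=7 (bin 111); offset now 26 = byte 3 bit 2; 14 bits remain

Answer: 14 0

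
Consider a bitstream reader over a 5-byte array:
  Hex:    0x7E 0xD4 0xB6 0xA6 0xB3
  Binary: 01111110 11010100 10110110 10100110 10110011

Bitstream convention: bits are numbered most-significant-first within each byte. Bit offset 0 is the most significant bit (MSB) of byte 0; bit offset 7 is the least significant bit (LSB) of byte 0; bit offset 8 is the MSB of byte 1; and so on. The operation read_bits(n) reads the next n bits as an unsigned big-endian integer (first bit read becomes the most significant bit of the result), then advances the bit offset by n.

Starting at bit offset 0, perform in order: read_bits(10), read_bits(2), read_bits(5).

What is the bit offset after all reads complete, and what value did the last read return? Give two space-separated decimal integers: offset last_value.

Read 1: bits[0:10] width=10 -> value=507 (bin 0111111011); offset now 10 = byte 1 bit 2; 30 bits remain
Read 2: bits[10:12] width=2 -> value=1 (bin 01); offset now 12 = byte 1 bit 4; 28 bits remain
Read 3: bits[12:17] width=5 -> value=9 (bin 01001); offset now 17 = byte 2 bit 1; 23 bits remain

Answer: 17 9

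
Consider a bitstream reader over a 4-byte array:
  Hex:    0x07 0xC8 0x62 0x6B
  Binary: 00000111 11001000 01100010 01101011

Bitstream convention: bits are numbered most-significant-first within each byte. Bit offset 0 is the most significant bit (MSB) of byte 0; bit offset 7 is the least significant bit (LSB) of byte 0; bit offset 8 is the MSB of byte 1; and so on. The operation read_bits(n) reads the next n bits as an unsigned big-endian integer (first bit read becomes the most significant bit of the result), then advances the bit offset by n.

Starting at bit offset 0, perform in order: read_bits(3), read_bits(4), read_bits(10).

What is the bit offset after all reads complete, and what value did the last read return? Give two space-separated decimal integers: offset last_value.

Read 1: bits[0:3] width=3 -> value=0 (bin 000); offset now 3 = byte 0 bit 3; 29 bits remain
Read 2: bits[3:7] width=4 -> value=3 (bin 0011); offset now 7 = byte 0 bit 7; 25 bits remain
Read 3: bits[7:17] width=10 -> value=912 (bin 1110010000); offset now 17 = byte 2 bit 1; 15 bits remain

Answer: 17 912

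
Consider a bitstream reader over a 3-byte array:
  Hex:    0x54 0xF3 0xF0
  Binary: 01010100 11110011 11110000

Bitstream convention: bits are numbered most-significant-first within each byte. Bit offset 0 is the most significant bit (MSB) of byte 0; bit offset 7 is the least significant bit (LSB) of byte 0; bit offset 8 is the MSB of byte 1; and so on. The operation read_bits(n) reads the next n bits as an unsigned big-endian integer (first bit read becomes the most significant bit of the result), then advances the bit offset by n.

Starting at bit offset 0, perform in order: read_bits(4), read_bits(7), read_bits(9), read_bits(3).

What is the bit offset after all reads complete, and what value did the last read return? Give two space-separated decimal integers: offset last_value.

Read 1: bits[0:4] width=4 -> value=5 (bin 0101); offset now 4 = byte 0 bit 4; 20 bits remain
Read 2: bits[4:11] width=7 -> value=39 (bin 0100111); offset now 11 = byte 1 bit 3; 13 bits remain
Read 3: bits[11:20] width=9 -> value=319 (bin 100111111); offset now 20 = byte 2 bit 4; 4 bits remain
Read 4: bits[20:23] width=3 -> value=0 (bin 000); offset now 23 = byte 2 bit 7; 1 bits remain

Answer: 23 0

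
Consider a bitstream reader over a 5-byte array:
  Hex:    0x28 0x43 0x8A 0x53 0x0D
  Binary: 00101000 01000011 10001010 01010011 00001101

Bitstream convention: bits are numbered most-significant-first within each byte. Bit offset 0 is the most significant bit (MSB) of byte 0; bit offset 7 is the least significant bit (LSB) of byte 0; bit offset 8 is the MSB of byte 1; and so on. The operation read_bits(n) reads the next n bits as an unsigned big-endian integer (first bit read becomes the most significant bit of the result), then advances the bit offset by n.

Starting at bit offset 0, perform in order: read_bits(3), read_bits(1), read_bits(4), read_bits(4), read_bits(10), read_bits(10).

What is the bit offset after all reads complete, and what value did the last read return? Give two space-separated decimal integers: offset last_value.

Read 1: bits[0:3] width=3 -> value=1 (bin 001); offset now 3 = byte 0 bit 3; 37 bits remain
Read 2: bits[3:4] width=1 -> value=0 (bin 0); offset now 4 = byte 0 bit 4; 36 bits remain
Read 3: bits[4:8] width=4 -> value=8 (bin 1000); offset now 8 = byte 1 bit 0; 32 bits remain
Read 4: bits[8:12] width=4 -> value=4 (bin 0100); offset now 12 = byte 1 bit 4; 28 bits remain
Read 5: bits[12:22] width=10 -> value=226 (bin 0011100010); offset now 22 = byte 2 bit 6; 18 bits remain
Read 6: bits[22:32] width=10 -> value=595 (bin 1001010011); offset now 32 = byte 4 bit 0; 8 bits remain

Answer: 32 595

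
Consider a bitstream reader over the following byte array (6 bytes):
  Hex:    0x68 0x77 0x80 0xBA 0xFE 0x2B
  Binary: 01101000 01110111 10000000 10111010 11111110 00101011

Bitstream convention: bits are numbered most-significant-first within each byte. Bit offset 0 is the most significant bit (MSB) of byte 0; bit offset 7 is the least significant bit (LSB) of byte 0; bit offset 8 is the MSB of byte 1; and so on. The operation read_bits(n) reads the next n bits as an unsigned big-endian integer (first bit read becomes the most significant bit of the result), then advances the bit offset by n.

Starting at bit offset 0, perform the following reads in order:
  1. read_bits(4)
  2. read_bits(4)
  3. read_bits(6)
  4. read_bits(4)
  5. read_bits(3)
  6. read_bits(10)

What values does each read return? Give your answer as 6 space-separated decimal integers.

Answer: 6 8 29 14 0 93

Derivation:
Read 1: bits[0:4] width=4 -> value=6 (bin 0110); offset now 4 = byte 0 bit 4; 44 bits remain
Read 2: bits[4:8] width=4 -> value=8 (bin 1000); offset now 8 = byte 1 bit 0; 40 bits remain
Read 3: bits[8:14] width=6 -> value=29 (bin 011101); offset now 14 = byte 1 bit 6; 34 bits remain
Read 4: bits[14:18] width=4 -> value=14 (bin 1110); offset now 18 = byte 2 bit 2; 30 bits remain
Read 5: bits[18:21] width=3 -> value=0 (bin 000); offset now 21 = byte 2 bit 5; 27 bits remain
Read 6: bits[21:31] width=10 -> value=93 (bin 0001011101); offset now 31 = byte 3 bit 7; 17 bits remain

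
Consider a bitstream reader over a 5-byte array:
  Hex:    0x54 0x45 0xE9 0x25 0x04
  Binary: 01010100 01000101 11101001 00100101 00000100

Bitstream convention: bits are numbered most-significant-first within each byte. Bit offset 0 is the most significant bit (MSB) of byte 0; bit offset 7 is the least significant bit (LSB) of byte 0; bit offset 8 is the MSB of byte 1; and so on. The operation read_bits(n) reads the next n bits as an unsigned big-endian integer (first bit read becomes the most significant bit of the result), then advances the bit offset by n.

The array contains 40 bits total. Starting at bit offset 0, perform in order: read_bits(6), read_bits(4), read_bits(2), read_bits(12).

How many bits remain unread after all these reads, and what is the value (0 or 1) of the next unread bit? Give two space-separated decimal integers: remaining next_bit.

Read 1: bits[0:6] width=6 -> value=21 (bin 010101); offset now 6 = byte 0 bit 6; 34 bits remain
Read 2: bits[6:10] width=4 -> value=1 (bin 0001); offset now 10 = byte 1 bit 2; 30 bits remain
Read 3: bits[10:12] width=2 -> value=0 (bin 00); offset now 12 = byte 1 bit 4; 28 bits remain
Read 4: bits[12:24] width=12 -> value=1513 (bin 010111101001); offset now 24 = byte 3 bit 0; 16 bits remain

Answer: 16 0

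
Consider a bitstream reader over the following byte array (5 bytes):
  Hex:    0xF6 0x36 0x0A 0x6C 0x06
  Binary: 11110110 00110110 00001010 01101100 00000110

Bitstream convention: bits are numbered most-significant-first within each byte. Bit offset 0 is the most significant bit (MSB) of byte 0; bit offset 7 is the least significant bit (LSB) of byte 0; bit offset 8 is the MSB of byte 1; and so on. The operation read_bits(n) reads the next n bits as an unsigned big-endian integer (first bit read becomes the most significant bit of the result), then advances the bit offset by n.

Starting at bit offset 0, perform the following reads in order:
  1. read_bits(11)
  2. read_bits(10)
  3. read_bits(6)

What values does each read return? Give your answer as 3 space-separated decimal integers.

Read 1: bits[0:11] width=11 -> value=1969 (bin 11110110001); offset now 11 = byte 1 bit 3; 29 bits remain
Read 2: bits[11:21] width=10 -> value=705 (bin 1011000001); offset now 21 = byte 2 bit 5; 19 bits remain
Read 3: bits[21:27] width=6 -> value=19 (bin 010011); offset now 27 = byte 3 bit 3; 13 bits remain

Answer: 1969 705 19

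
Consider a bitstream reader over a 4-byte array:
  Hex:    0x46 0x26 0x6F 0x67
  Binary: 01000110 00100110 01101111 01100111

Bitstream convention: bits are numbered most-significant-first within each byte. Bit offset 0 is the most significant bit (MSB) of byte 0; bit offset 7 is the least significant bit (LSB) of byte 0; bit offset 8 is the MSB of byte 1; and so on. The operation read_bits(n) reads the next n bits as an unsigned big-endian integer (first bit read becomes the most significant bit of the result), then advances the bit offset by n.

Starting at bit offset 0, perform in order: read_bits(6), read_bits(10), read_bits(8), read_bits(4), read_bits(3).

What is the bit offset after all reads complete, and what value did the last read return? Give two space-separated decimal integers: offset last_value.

Answer: 31 3

Derivation:
Read 1: bits[0:6] width=6 -> value=17 (bin 010001); offset now 6 = byte 0 bit 6; 26 bits remain
Read 2: bits[6:16] width=10 -> value=550 (bin 1000100110); offset now 16 = byte 2 bit 0; 16 bits remain
Read 3: bits[16:24] width=8 -> value=111 (bin 01101111); offset now 24 = byte 3 bit 0; 8 bits remain
Read 4: bits[24:28] width=4 -> value=6 (bin 0110); offset now 28 = byte 3 bit 4; 4 bits remain
Read 5: bits[28:31] width=3 -> value=3 (bin 011); offset now 31 = byte 3 bit 7; 1 bits remain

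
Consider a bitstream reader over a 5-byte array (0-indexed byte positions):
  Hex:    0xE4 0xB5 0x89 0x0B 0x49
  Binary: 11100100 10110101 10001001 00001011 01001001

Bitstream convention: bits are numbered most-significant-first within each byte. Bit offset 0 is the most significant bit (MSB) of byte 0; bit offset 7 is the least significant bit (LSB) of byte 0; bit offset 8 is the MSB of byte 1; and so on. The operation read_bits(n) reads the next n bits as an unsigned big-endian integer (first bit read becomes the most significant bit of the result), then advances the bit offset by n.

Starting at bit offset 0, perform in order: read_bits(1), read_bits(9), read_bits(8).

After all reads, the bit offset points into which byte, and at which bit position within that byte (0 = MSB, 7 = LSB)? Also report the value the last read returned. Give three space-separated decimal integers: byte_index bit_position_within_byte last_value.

Answer: 2 2 214

Derivation:
Read 1: bits[0:1] width=1 -> value=1 (bin 1); offset now 1 = byte 0 bit 1; 39 bits remain
Read 2: bits[1:10] width=9 -> value=402 (bin 110010010); offset now 10 = byte 1 bit 2; 30 bits remain
Read 3: bits[10:18] width=8 -> value=214 (bin 11010110); offset now 18 = byte 2 bit 2; 22 bits remain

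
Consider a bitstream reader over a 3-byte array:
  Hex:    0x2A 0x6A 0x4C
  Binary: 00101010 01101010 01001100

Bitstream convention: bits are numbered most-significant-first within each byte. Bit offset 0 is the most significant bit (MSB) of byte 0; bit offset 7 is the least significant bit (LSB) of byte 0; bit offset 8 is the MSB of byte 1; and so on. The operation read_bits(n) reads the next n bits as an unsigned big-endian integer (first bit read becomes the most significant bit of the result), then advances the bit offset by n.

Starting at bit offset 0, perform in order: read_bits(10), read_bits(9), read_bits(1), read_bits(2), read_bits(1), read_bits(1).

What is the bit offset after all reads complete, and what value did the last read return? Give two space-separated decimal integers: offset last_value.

Answer: 24 0

Derivation:
Read 1: bits[0:10] width=10 -> value=169 (bin 0010101001); offset now 10 = byte 1 bit 2; 14 bits remain
Read 2: bits[10:19] width=9 -> value=338 (bin 101010010); offset now 19 = byte 2 bit 3; 5 bits remain
Read 3: bits[19:20] width=1 -> value=0 (bin 0); offset now 20 = byte 2 bit 4; 4 bits remain
Read 4: bits[20:22] width=2 -> value=3 (bin 11); offset now 22 = byte 2 bit 6; 2 bits remain
Read 5: bits[22:23] width=1 -> value=0 (bin 0); offset now 23 = byte 2 bit 7; 1 bits remain
Read 6: bits[23:24] width=1 -> value=0 (bin 0); offset now 24 = byte 3 bit 0; 0 bits remain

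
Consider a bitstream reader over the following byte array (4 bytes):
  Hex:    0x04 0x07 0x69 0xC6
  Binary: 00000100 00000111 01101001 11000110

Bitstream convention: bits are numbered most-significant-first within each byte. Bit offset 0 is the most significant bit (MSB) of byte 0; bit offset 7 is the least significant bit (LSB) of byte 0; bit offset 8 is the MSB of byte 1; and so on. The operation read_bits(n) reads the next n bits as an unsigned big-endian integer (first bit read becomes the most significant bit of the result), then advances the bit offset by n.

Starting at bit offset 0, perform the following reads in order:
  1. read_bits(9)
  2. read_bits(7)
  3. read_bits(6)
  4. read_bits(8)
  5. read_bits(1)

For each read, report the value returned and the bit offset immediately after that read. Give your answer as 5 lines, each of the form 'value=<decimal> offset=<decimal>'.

Answer: value=8 offset=9
value=7 offset=16
value=26 offset=22
value=113 offset=30
value=1 offset=31

Derivation:
Read 1: bits[0:9] width=9 -> value=8 (bin 000001000); offset now 9 = byte 1 bit 1; 23 bits remain
Read 2: bits[9:16] width=7 -> value=7 (bin 0000111); offset now 16 = byte 2 bit 0; 16 bits remain
Read 3: bits[16:22] width=6 -> value=26 (bin 011010); offset now 22 = byte 2 bit 6; 10 bits remain
Read 4: bits[22:30] width=8 -> value=113 (bin 01110001); offset now 30 = byte 3 bit 6; 2 bits remain
Read 5: bits[30:31] width=1 -> value=1 (bin 1); offset now 31 = byte 3 bit 7; 1 bits remain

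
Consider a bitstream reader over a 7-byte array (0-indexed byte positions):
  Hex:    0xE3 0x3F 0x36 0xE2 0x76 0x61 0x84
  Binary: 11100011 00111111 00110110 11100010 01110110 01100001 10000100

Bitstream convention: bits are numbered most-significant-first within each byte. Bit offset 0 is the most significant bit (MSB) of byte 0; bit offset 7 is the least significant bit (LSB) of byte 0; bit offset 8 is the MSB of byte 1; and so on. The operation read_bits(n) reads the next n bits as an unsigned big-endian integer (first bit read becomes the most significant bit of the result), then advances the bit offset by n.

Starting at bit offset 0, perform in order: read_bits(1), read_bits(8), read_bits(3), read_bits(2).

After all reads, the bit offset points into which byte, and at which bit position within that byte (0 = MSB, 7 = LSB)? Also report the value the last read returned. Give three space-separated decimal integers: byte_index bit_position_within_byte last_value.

Read 1: bits[0:1] width=1 -> value=1 (bin 1); offset now 1 = byte 0 bit 1; 55 bits remain
Read 2: bits[1:9] width=8 -> value=198 (bin 11000110); offset now 9 = byte 1 bit 1; 47 bits remain
Read 3: bits[9:12] width=3 -> value=3 (bin 011); offset now 12 = byte 1 bit 4; 44 bits remain
Read 4: bits[12:14] width=2 -> value=3 (bin 11); offset now 14 = byte 1 bit 6; 42 bits remain

Answer: 1 6 3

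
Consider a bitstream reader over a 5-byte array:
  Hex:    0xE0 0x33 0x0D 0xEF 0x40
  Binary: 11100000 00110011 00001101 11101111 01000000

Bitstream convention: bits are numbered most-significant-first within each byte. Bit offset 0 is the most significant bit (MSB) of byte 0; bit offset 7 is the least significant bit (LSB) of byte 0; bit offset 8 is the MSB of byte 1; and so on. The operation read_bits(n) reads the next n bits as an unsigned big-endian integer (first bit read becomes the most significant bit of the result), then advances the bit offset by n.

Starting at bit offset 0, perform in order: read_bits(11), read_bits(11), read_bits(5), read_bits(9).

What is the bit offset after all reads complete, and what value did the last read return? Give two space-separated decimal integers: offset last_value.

Read 1: bits[0:11] width=11 -> value=1793 (bin 11100000001); offset now 11 = byte 1 bit 3; 29 bits remain
Read 2: bits[11:22] width=11 -> value=1219 (bin 10011000011); offset now 22 = byte 2 bit 6; 18 bits remain
Read 3: bits[22:27] width=5 -> value=15 (bin 01111); offset now 27 = byte 3 bit 3; 13 bits remain
Read 4: bits[27:36] width=9 -> value=244 (bin 011110100); offset now 36 = byte 4 bit 4; 4 bits remain

Answer: 36 244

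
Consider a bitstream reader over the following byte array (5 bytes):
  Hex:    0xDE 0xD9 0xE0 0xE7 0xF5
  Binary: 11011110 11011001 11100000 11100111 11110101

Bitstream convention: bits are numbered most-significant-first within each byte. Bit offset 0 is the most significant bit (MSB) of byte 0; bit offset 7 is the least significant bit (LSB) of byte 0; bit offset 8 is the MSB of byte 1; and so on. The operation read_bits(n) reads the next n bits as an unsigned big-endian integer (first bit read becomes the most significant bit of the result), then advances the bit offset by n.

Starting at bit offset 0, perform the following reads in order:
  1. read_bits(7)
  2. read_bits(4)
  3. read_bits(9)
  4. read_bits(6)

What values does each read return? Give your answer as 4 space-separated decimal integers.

Read 1: bits[0:7] width=7 -> value=111 (bin 1101111); offset now 7 = byte 0 bit 7; 33 bits remain
Read 2: bits[7:11] width=4 -> value=6 (bin 0110); offset now 11 = byte 1 bit 3; 29 bits remain
Read 3: bits[11:20] width=9 -> value=414 (bin 110011110); offset now 20 = byte 2 bit 4; 20 bits remain
Read 4: bits[20:26] width=6 -> value=3 (bin 000011); offset now 26 = byte 3 bit 2; 14 bits remain

Answer: 111 6 414 3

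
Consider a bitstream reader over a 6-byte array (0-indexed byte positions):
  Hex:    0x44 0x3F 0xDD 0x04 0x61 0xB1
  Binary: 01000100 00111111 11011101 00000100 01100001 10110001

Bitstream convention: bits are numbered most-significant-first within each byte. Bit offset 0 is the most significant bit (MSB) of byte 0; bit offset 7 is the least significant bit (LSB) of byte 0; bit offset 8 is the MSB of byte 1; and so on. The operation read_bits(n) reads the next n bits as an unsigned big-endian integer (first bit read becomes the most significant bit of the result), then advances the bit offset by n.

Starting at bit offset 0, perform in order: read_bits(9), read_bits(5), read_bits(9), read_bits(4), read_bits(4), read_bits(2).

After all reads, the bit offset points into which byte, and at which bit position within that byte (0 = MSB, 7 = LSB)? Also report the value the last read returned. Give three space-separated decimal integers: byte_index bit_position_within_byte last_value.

Read 1: bits[0:9] width=9 -> value=136 (bin 010001000); offset now 9 = byte 1 bit 1; 39 bits remain
Read 2: bits[9:14] width=5 -> value=15 (bin 01111); offset now 14 = byte 1 bit 6; 34 bits remain
Read 3: bits[14:23] width=9 -> value=494 (bin 111101110); offset now 23 = byte 2 bit 7; 25 bits remain
Read 4: bits[23:27] width=4 -> value=8 (bin 1000); offset now 27 = byte 3 bit 3; 21 bits remain
Read 5: bits[27:31] width=4 -> value=2 (bin 0010); offset now 31 = byte 3 bit 7; 17 bits remain
Read 6: bits[31:33] width=2 -> value=0 (bin 00); offset now 33 = byte 4 bit 1; 15 bits remain

Answer: 4 1 0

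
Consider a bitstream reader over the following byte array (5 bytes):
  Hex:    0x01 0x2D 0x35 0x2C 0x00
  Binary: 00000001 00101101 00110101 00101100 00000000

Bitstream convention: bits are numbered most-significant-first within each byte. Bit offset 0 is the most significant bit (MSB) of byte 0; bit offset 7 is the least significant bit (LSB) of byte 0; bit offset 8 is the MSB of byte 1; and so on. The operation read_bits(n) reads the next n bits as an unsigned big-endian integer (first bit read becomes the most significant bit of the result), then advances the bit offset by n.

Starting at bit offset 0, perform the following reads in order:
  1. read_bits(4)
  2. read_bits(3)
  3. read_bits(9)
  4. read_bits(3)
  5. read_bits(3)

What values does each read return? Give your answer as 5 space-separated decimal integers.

Read 1: bits[0:4] width=4 -> value=0 (bin 0000); offset now 4 = byte 0 bit 4; 36 bits remain
Read 2: bits[4:7] width=3 -> value=0 (bin 000); offset now 7 = byte 0 bit 7; 33 bits remain
Read 3: bits[7:16] width=9 -> value=301 (bin 100101101); offset now 16 = byte 2 bit 0; 24 bits remain
Read 4: bits[16:19] width=3 -> value=1 (bin 001); offset now 19 = byte 2 bit 3; 21 bits remain
Read 5: bits[19:22] width=3 -> value=5 (bin 101); offset now 22 = byte 2 bit 6; 18 bits remain

Answer: 0 0 301 1 5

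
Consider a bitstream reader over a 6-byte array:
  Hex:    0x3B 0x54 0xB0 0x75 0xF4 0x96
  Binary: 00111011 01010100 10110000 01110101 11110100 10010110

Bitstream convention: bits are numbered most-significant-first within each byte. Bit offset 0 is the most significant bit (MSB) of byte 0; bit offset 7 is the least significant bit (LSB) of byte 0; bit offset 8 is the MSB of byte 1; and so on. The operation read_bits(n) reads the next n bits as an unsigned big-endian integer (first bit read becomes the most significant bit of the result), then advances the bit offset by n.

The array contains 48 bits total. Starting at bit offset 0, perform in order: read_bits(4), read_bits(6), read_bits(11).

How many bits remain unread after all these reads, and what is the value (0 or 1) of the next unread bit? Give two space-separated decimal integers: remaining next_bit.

Read 1: bits[0:4] width=4 -> value=3 (bin 0011); offset now 4 = byte 0 bit 4; 44 bits remain
Read 2: bits[4:10] width=6 -> value=45 (bin 101101); offset now 10 = byte 1 bit 2; 38 bits remain
Read 3: bits[10:21] width=11 -> value=662 (bin 01010010110); offset now 21 = byte 2 bit 5; 27 bits remain

Answer: 27 0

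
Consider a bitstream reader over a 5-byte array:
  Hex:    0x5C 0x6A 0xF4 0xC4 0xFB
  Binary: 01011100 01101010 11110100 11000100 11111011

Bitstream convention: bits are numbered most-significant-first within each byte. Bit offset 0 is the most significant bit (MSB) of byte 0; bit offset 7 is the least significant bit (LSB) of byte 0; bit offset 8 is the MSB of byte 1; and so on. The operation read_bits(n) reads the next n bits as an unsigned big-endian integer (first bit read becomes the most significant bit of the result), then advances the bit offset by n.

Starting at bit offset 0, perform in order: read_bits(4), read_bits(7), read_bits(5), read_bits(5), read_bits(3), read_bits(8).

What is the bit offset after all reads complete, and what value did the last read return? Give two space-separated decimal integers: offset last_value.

Answer: 32 196

Derivation:
Read 1: bits[0:4] width=4 -> value=5 (bin 0101); offset now 4 = byte 0 bit 4; 36 bits remain
Read 2: bits[4:11] width=7 -> value=99 (bin 1100011); offset now 11 = byte 1 bit 3; 29 bits remain
Read 3: bits[11:16] width=5 -> value=10 (bin 01010); offset now 16 = byte 2 bit 0; 24 bits remain
Read 4: bits[16:21] width=5 -> value=30 (bin 11110); offset now 21 = byte 2 bit 5; 19 bits remain
Read 5: bits[21:24] width=3 -> value=4 (bin 100); offset now 24 = byte 3 bit 0; 16 bits remain
Read 6: bits[24:32] width=8 -> value=196 (bin 11000100); offset now 32 = byte 4 bit 0; 8 bits remain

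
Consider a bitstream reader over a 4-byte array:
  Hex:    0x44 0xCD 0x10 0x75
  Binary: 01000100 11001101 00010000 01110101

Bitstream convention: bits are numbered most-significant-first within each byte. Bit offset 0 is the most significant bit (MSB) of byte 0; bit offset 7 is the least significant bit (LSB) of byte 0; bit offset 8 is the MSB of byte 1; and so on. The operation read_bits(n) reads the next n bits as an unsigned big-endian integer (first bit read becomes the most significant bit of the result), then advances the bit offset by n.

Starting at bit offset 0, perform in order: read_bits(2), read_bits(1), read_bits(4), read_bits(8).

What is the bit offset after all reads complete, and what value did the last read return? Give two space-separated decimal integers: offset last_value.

Read 1: bits[0:2] width=2 -> value=1 (bin 01); offset now 2 = byte 0 bit 2; 30 bits remain
Read 2: bits[2:3] width=1 -> value=0 (bin 0); offset now 3 = byte 0 bit 3; 29 bits remain
Read 3: bits[3:7] width=4 -> value=2 (bin 0010); offset now 7 = byte 0 bit 7; 25 bits remain
Read 4: bits[7:15] width=8 -> value=102 (bin 01100110); offset now 15 = byte 1 bit 7; 17 bits remain

Answer: 15 102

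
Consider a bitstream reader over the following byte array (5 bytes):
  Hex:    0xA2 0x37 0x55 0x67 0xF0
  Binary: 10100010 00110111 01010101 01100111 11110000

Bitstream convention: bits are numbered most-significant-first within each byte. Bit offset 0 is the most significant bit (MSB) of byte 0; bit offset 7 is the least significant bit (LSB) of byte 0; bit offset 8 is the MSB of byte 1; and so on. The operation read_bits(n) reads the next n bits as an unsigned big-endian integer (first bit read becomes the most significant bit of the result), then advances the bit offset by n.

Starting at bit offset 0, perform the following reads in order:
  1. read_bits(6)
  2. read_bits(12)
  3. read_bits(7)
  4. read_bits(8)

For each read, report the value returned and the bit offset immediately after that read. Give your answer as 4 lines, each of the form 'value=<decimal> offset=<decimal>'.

Read 1: bits[0:6] width=6 -> value=40 (bin 101000); offset now 6 = byte 0 bit 6; 34 bits remain
Read 2: bits[6:18] width=12 -> value=2269 (bin 100011011101); offset now 18 = byte 2 bit 2; 22 bits remain
Read 3: bits[18:25] width=7 -> value=42 (bin 0101010); offset now 25 = byte 3 bit 1; 15 bits remain
Read 4: bits[25:33] width=8 -> value=207 (bin 11001111); offset now 33 = byte 4 bit 1; 7 bits remain

Answer: value=40 offset=6
value=2269 offset=18
value=42 offset=25
value=207 offset=33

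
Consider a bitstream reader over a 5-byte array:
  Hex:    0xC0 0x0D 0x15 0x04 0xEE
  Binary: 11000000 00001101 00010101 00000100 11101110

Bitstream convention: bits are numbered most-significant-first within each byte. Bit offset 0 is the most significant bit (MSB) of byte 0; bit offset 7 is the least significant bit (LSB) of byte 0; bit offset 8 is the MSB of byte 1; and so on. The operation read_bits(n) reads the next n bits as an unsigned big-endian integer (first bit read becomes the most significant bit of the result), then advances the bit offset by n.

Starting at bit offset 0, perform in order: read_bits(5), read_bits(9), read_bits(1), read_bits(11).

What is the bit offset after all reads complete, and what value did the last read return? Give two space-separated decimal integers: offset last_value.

Read 1: bits[0:5] width=5 -> value=24 (bin 11000); offset now 5 = byte 0 bit 5; 35 bits remain
Read 2: bits[5:14] width=9 -> value=3 (bin 000000011); offset now 14 = byte 1 bit 6; 26 bits remain
Read 3: bits[14:15] width=1 -> value=0 (bin 0); offset now 15 = byte 1 bit 7; 25 bits remain
Read 4: bits[15:26] width=11 -> value=1108 (bin 10001010100); offset now 26 = byte 3 bit 2; 14 bits remain

Answer: 26 1108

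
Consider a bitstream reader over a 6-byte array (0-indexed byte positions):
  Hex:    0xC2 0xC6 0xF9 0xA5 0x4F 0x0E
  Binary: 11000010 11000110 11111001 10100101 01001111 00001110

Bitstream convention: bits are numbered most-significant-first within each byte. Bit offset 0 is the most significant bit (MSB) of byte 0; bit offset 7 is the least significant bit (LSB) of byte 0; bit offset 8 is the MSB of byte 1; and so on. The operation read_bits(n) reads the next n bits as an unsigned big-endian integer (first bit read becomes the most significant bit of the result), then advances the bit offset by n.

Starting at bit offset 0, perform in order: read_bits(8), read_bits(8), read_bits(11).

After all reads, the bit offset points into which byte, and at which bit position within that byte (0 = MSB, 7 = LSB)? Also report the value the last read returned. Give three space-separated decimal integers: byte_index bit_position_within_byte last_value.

Read 1: bits[0:8] width=8 -> value=194 (bin 11000010); offset now 8 = byte 1 bit 0; 40 bits remain
Read 2: bits[8:16] width=8 -> value=198 (bin 11000110); offset now 16 = byte 2 bit 0; 32 bits remain
Read 3: bits[16:27] width=11 -> value=1997 (bin 11111001101); offset now 27 = byte 3 bit 3; 21 bits remain

Answer: 3 3 1997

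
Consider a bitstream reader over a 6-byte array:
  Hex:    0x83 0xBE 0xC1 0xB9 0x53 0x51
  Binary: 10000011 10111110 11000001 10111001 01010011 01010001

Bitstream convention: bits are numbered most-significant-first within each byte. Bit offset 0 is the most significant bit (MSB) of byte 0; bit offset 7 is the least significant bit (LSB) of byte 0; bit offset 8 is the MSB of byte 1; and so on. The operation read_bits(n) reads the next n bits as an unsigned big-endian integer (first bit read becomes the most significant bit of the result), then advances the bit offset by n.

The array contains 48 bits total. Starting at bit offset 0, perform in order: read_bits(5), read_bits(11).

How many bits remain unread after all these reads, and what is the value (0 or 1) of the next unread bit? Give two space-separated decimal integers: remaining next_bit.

Read 1: bits[0:5] width=5 -> value=16 (bin 10000); offset now 5 = byte 0 bit 5; 43 bits remain
Read 2: bits[5:16] width=11 -> value=958 (bin 01110111110); offset now 16 = byte 2 bit 0; 32 bits remain

Answer: 32 1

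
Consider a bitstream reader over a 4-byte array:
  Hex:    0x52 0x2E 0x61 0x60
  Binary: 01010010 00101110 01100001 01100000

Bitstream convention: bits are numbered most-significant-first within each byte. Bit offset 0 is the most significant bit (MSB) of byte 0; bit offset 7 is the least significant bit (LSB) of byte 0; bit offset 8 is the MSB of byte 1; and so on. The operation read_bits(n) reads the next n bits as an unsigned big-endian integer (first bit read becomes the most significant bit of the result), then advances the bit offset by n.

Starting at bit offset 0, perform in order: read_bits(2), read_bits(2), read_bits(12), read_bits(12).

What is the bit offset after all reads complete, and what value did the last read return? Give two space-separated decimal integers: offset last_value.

Read 1: bits[0:2] width=2 -> value=1 (bin 01); offset now 2 = byte 0 bit 2; 30 bits remain
Read 2: bits[2:4] width=2 -> value=1 (bin 01); offset now 4 = byte 0 bit 4; 28 bits remain
Read 3: bits[4:16] width=12 -> value=558 (bin 001000101110); offset now 16 = byte 2 bit 0; 16 bits remain
Read 4: bits[16:28] width=12 -> value=1558 (bin 011000010110); offset now 28 = byte 3 bit 4; 4 bits remain

Answer: 28 1558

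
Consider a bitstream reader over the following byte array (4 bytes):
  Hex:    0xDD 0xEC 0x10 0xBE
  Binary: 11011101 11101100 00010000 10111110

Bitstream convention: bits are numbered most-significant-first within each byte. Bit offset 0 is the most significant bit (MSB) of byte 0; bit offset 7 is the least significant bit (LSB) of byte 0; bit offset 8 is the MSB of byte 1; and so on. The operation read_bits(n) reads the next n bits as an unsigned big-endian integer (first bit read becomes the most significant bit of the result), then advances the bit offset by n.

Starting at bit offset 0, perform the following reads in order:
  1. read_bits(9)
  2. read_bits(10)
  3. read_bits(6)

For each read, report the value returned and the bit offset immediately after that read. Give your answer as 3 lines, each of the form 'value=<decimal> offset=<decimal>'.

Read 1: bits[0:9] width=9 -> value=443 (bin 110111011); offset now 9 = byte 1 bit 1; 23 bits remain
Read 2: bits[9:19] width=10 -> value=864 (bin 1101100000); offset now 19 = byte 2 bit 3; 13 bits remain
Read 3: bits[19:25] width=6 -> value=33 (bin 100001); offset now 25 = byte 3 bit 1; 7 bits remain

Answer: value=443 offset=9
value=864 offset=19
value=33 offset=25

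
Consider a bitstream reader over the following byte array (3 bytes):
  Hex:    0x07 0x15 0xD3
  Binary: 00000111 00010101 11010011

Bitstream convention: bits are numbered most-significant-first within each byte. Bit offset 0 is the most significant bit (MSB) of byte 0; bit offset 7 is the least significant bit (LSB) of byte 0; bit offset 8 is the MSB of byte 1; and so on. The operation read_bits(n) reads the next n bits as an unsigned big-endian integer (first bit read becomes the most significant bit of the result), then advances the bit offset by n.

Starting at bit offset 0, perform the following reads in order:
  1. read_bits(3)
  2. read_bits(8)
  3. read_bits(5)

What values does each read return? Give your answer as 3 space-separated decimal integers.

Answer: 0 56 21

Derivation:
Read 1: bits[0:3] width=3 -> value=0 (bin 000); offset now 3 = byte 0 bit 3; 21 bits remain
Read 2: bits[3:11] width=8 -> value=56 (bin 00111000); offset now 11 = byte 1 bit 3; 13 bits remain
Read 3: bits[11:16] width=5 -> value=21 (bin 10101); offset now 16 = byte 2 bit 0; 8 bits remain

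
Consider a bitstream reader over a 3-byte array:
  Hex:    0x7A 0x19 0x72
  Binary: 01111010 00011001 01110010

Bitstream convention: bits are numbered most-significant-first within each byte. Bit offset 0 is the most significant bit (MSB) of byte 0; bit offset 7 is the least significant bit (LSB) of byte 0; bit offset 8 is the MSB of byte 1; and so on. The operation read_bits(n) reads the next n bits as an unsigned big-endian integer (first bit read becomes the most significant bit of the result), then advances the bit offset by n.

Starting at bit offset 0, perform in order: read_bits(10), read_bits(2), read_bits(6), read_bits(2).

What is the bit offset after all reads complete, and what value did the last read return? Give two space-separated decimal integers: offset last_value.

Answer: 20 3

Derivation:
Read 1: bits[0:10] width=10 -> value=488 (bin 0111101000); offset now 10 = byte 1 bit 2; 14 bits remain
Read 2: bits[10:12] width=2 -> value=1 (bin 01); offset now 12 = byte 1 bit 4; 12 bits remain
Read 3: bits[12:18] width=6 -> value=37 (bin 100101); offset now 18 = byte 2 bit 2; 6 bits remain
Read 4: bits[18:20] width=2 -> value=3 (bin 11); offset now 20 = byte 2 bit 4; 4 bits remain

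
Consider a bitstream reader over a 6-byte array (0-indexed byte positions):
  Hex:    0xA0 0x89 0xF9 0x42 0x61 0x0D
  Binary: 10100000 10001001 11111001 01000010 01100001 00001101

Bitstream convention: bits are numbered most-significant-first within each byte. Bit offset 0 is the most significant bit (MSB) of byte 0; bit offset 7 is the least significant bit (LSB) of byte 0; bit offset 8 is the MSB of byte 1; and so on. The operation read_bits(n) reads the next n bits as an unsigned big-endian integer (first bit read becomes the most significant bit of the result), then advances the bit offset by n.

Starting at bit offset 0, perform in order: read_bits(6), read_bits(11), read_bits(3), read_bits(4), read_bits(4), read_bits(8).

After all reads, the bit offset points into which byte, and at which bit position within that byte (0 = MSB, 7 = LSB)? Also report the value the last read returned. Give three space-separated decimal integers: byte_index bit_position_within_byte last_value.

Answer: 4 4 38

Derivation:
Read 1: bits[0:6] width=6 -> value=40 (bin 101000); offset now 6 = byte 0 bit 6; 42 bits remain
Read 2: bits[6:17] width=11 -> value=275 (bin 00100010011); offset now 17 = byte 2 bit 1; 31 bits remain
Read 3: bits[17:20] width=3 -> value=7 (bin 111); offset now 20 = byte 2 bit 4; 28 bits remain
Read 4: bits[20:24] width=4 -> value=9 (bin 1001); offset now 24 = byte 3 bit 0; 24 bits remain
Read 5: bits[24:28] width=4 -> value=4 (bin 0100); offset now 28 = byte 3 bit 4; 20 bits remain
Read 6: bits[28:36] width=8 -> value=38 (bin 00100110); offset now 36 = byte 4 bit 4; 12 bits remain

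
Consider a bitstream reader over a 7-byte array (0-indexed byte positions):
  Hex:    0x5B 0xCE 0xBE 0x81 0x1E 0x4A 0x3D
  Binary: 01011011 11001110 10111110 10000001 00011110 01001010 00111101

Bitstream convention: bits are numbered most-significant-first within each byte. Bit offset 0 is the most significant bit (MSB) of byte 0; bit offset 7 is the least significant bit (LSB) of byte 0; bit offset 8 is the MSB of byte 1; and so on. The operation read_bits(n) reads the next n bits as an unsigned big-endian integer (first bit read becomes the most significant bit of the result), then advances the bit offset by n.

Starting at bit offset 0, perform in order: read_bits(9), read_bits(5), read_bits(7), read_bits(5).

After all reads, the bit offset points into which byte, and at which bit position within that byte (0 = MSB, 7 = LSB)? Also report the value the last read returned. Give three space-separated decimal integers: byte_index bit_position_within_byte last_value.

Answer: 3 2 26

Derivation:
Read 1: bits[0:9] width=9 -> value=183 (bin 010110111); offset now 9 = byte 1 bit 1; 47 bits remain
Read 2: bits[9:14] width=5 -> value=19 (bin 10011); offset now 14 = byte 1 bit 6; 42 bits remain
Read 3: bits[14:21] width=7 -> value=87 (bin 1010111); offset now 21 = byte 2 bit 5; 35 bits remain
Read 4: bits[21:26] width=5 -> value=26 (bin 11010); offset now 26 = byte 3 bit 2; 30 bits remain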